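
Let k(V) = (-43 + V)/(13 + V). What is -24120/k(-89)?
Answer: -152760/11 ≈ -13887.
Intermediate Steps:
k(V) = (-43 + V)/(13 + V)
-24120/k(-89) = -24120*(13 - 89)/(-43 - 89) = -24120/(-132/(-76)) = -24120/((-1/76*(-132))) = -24120/33/19 = -24120*19/33 = -152760/11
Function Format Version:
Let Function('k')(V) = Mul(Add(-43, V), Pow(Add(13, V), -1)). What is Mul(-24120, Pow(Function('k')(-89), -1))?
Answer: Rational(-152760, 11) ≈ -13887.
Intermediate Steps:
Function('k')(V) = Mul(Pow(Add(13, V), -1), Add(-43, V))
Mul(-24120, Pow(Function('k')(-89), -1)) = Mul(-24120, Pow(Mul(Pow(Add(13, -89), -1), Add(-43, -89)), -1)) = Mul(-24120, Pow(Mul(Pow(-76, -1), -132), -1)) = Mul(-24120, Pow(Mul(Rational(-1, 76), -132), -1)) = Mul(-24120, Pow(Rational(33, 19), -1)) = Mul(-24120, Rational(19, 33)) = Rational(-152760, 11)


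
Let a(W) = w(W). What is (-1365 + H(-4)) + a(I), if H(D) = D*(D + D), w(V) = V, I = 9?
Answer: -1324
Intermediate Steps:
a(W) = W
H(D) = 2*D² (H(D) = D*(2*D) = 2*D²)
(-1365 + H(-4)) + a(I) = (-1365 + 2*(-4)²) + 9 = (-1365 + 2*16) + 9 = (-1365 + 32) + 9 = -1333 + 9 = -1324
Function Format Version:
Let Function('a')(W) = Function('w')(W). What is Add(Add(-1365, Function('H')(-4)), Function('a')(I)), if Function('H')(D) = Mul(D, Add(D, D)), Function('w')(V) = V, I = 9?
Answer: -1324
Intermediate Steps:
Function('a')(W) = W
Function('H')(D) = Mul(2, Pow(D, 2)) (Function('H')(D) = Mul(D, Mul(2, D)) = Mul(2, Pow(D, 2)))
Add(Add(-1365, Function('H')(-4)), Function('a')(I)) = Add(Add(-1365, Mul(2, Pow(-4, 2))), 9) = Add(Add(-1365, Mul(2, 16)), 9) = Add(Add(-1365, 32), 9) = Add(-1333, 9) = -1324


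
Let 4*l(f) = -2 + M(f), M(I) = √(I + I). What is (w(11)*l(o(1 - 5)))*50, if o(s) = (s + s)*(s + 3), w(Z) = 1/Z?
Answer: 25/11 ≈ 2.2727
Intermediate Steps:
w(Z) = 1/Z
M(I) = √2*√I (M(I) = √(2*I) = √2*√I)
o(s) = 2*s*(3 + s) (o(s) = (2*s)*(3 + s) = 2*s*(3 + s))
l(f) = -½ + √2*√f/4 (l(f) = (-2 + √2*√f)/4 = -½ + √2*√f/4)
(w(11)*l(o(1 - 5)))*50 = ((-½ + √2*√(2*(1 - 5)*(3 + (1 - 5)))/4)/11)*50 = ((-½ + √2*√(2*(-4)*(3 - 4))/4)/11)*50 = ((-½ + √2*√(2*(-4)*(-1))/4)/11)*50 = ((-½ + √2*√8/4)/11)*50 = ((-½ + √2*(2*√2)/4)/11)*50 = ((-½ + 1)/11)*50 = ((1/11)*(½))*50 = (1/22)*50 = 25/11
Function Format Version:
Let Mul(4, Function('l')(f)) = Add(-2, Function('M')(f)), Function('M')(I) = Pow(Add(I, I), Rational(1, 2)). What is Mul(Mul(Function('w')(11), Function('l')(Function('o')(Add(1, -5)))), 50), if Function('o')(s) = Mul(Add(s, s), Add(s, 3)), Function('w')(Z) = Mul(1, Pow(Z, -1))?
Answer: Rational(25, 11) ≈ 2.2727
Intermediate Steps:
Function('w')(Z) = Pow(Z, -1)
Function('M')(I) = Mul(Pow(2, Rational(1, 2)), Pow(I, Rational(1, 2))) (Function('M')(I) = Pow(Mul(2, I), Rational(1, 2)) = Mul(Pow(2, Rational(1, 2)), Pow(I, Rational(1, 2))))
Function('o')(s) = Mul(2, s, Add(3, s)) (Function('o')(s) = Mul(Mul(2, s), Add(3, s)) = Mul(2, s, Add(3, s)))
Function('l')(f) = Add(Rational(-1, 2), Mul(Rational(1, 4), Pow(2, Rational(1, 2)), Pow(f, Rational(1, 2)))) (Function('l')(f) = Mul(Rational(1, 4), Add(-2, Mul(Pow(2, Rational(1, 2)), Pow(f, Rational(1, 2))))) = Add(Rational(-1, 2), Mul(Rational(1, 4), Pow(2, Rational(1, 2)), Pow(f, Rational(1, 2)))))
Mul(Mul(Function('w')(11), Function('l')(Function('o')(Add(1, -5)))), 50) = Mul(Mul(Pow(11, -1), Add(Rational(-1, 2), Mul(Rational(1, 4), Pow(2, Rational(1, 2)), Pow(Mul(2, Add(1, -5), Add(3, Add(1, -5))), Rational(1, 2))))), 50) = Mul(Mul(Rational(1, 11), Add(Rational(-1, 2), Mul(Rational(1, 4), Pow(2, Rational(1, 2)), Pow(Mul(2, -4, Add(3, -4)), Rational(1, 2))))), 50) = Mul(Mul(Rational(1, 11), Add(Rational(-1, 2), Mul(Rational(1, 4), Pow(2, Rational(1, 2)), Pow(Mul(2, -4, -1), Rational(1, 2))))), 50) = Mul(Mul(Rational(1, 11), Add(Rational(-1, 2), Mul(Rational(1, 4), Pow(2, Rational(1, 2)), Pow(8, Rational(1, 2))))), 50) = Mul(Mul(Rational(1, 11), Add(Rational(-1, 2), Mul(Rational(1, 4), Pow(2, Rational(1, 2)), Mul(2, Pow(2, Rational(1, 2)))))), 50) = Mul(Mul(Rational(1, 11), Add(Rational(-1, 2), 1)), 50) = Mul(Mul(Rational(1, 11), Rational(1, 2)), 50) = Mul(Rational(1, 22), 50) = Rational(25, 11)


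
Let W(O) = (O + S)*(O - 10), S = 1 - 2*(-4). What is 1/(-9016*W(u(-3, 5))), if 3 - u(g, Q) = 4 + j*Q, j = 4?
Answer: -1/3353952 ≈ -2.9816e-7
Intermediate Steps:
u(g, Q) = -1 - 4*Q (u(g, Q) = 3 - (4 + 4*Q) = 3 + (-4 - 4*Q) = -1 - 4*Q)
S = 9 (S = 1 + 8 = 9)
W(O) = (-10 + O)*(9 + O) (W(O) = (O + 9)*(O - 10) = (9 + O)*(-10 + O) = (-10 + O)*(9 + O))
1/(-9016*W(u(-3, 5))) = 1/(-9016*(-90 + (-1 - 4*5)² - (-1 - 4*5))) = 1/(-9016*(-90 + (-1 - 20)² - (-1 - 20))) = 1/(-9016*(-90 + (-21)² - 1*(-21))) = 1/(-9016*(-90 + 441 + 21)) = 1/(-9016*372) = 1/(-3353952) = -1/3353952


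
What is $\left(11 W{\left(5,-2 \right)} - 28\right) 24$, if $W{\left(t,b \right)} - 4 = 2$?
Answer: $912$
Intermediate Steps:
$W{\left(t,b \right)} = 6$ ($W{\left(t,b \right)} = 4 + 2 = 6$)
$\left(11 W{\left(5,-2 \right)} - 28\right) 24 = \left(11 \cdot 6 - 28\right) 24 = \left(66 - 28\right) 24 = 38 \cdot 24 = 912$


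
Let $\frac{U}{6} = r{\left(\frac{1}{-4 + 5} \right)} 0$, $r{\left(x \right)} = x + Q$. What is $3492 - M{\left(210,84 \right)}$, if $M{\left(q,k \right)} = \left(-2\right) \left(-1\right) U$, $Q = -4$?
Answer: $3492$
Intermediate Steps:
$r{\left(x \right)} = -4 + x$ ($r{\left(x \right)} = x - 4 = -4 + x$)
$U = 0$ ($U = 6 \left(-4 + \frac{1}{-4 + 5}\right) 0 = 6 \left(-4 + 1^{-1}\right) 0 = 6 \left(-4 + 1\right) 0 = 6 \left(\left(-3\right) 0\right) = 6 \cdot 0 = 0$)
$M{\left(q,k \right)} = 0$ ($M{\left(q,k \right)} = \left(-2\right) \left(-1\right) 0 = 2 \cdot 0 = 0$)
$3492 - M{\left(210,84 \right)} = 3492 - 0 = 3492 + 0 = 3492$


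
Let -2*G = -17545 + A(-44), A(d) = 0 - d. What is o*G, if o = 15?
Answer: 262515/2 ≈ 1.3126e+5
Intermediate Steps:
A(d) = -d
G = 17501/2 (G = -(-17545 - 1*(-44))/2 = -(-17545 + 44)/2 = -½*(-17501) = 17501/2 ≈ 8750.5)
o*G = 15*(17501/2) = 262515/2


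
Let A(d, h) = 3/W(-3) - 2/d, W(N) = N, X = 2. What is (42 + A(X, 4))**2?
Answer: 1600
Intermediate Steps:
A(d, h) = -1 - 2/d (A(d, h) = 3/(-3) - 2/d = 3*(-1/3) - 2/d = -1 - 2/d)
(42 + A(X, 4))**2 = (42 + (-2 - 1*2)/2)**2 = (42 + (-2 - 2)/2)**2 = (42 + (1/2)*(-4))**2 = (42 - 2)**2 = 40**2 = 1600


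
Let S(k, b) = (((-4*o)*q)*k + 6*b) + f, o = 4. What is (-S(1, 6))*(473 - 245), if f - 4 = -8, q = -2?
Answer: -14592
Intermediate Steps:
f = -4 (f = 4 - 8 = -4)
S(k, b) = -4 + 6*b + 32*k (S(k, b) = ((-4*4*(-2))*k + 6*b) - 4 = ((-16*(-2))*k + 6*b) - 4 = (32*k + 6*b) - 4 = (6*b + 32*k) - 4 = -4 + 6*b + 32*k)
(-S(1, 6))*(473 - 245) = (-(-4 + 6*6 + 32*1))*(473 - 245) = -(-4 + 36 + 32)*228 = -1*64*228 = -64*228 = -14592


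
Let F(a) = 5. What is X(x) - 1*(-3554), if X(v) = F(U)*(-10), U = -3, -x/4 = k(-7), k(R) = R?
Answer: 3504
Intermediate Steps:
x = 28 (x = -4*(-7) = 28)
X(v) = -50 (X(v) = 5*(-10) = -50)
X(x) - 1*(-3554) = -50 - 1*(-3554) = -50 + 3554 = 3504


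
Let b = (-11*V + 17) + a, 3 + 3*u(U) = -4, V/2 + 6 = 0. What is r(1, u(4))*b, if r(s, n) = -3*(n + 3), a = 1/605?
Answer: -180292/605 ≈ -298.00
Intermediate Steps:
V = -12 (V = -12 + 2*0 = -12 + 0 = -12)
u(U) = -7/3 (u(U) = -1 + (1/3)*(-4) = -1 - 4/3 = -7/3)
a = 1/605 ≈ 0.0016529
b = 90146/605 (b = (-11*(-12) + 17) + 1/605 = (132 + 17) + 1/605 = 149 + 1/605 = 90146/605 ≈ 149.00)
r(s, n) = -9 - 3*n (r(s, n) = -3*(3 + n) = -9 - 3*n)
r(1, u(4))*b = (-9 - 3*(-7/3))*(90146/605) = (-9 + 7)*(90146/605) = -2*90146/605 = -180292/605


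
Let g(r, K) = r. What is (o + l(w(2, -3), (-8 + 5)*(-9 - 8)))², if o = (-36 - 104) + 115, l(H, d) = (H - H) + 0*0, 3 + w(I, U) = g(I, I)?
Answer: 625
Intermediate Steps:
w(I, U) = -3 + I
l(H, d) = 0 (l(H, d) = 0 + 0 = 0)
o = -25 (o = -140 + 115 = -25)
(o + l(w(2, -3), (-8 + 5)*(-9 - 8)))² = (-25 + 0)² = (-25)² = 625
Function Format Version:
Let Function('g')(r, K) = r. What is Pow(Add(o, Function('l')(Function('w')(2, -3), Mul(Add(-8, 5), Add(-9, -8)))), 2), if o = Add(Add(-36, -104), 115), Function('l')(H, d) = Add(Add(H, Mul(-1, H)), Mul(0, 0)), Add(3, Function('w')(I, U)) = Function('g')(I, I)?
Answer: 625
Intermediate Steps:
Function('w')(I, U) = Add(-3, I)
Function('l')(H, d) = 0 (Function('l')(H, d) = Add(0, 0) = 0)
o = -25 (o = Add(-140, 115) = -25)
Pow(Add(o, Function('l')(Function('w')(2, -3), Mul(Add(-8, 5), Add(-9, -8)))), 2) = Pow(Add(-25, 0), 2) = Pow(-25, 2) = 625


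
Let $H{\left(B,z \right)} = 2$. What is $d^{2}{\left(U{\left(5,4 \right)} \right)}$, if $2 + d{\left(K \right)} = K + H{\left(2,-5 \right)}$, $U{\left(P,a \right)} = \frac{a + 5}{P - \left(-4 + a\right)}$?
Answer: $\frac{81}{25} \approx 3.24$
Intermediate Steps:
$U{\left(P,a \right)} = \frac{5 + a}{4 + P - a}$
$d{\left(K \right)} = K$ ($d{\left(K \right)} = -2 + \left(K + 2\right) = -2 + \left(2 + K\right) = K$)
$d^{2}{\left(U{\left(5,4 \right)} \right)} = \left(\frac{5 + 4}{4 + 5 - 4}\right)^{2} = \left(\frac{1}{4 + 5 - 4} \cdot 9\right)^{2} = \left(\frac{1}{5} \cdot 9\right)^{2} = \left(\frac{9}{5}\right)^{2} = \frac{81}{25}$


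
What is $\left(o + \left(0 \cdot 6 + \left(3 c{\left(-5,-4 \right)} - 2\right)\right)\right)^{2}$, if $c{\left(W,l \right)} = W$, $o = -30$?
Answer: $2209$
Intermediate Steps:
$\left(o + \left(0 \cdot 6 + \left(3 c{\left(-5,-4 \right)} - 2\right)\right)\right)^{2} = \left(-30 + \left(0 \cdot 6 + \left(3 \left(-5\right) - 2\right)\right)\right)^{2} = \left(-30 + \left(0 - 17\right)\right)^{2} = \left(-30 - 17\right)^{2} = \left(-47\right)^{2} = 2209$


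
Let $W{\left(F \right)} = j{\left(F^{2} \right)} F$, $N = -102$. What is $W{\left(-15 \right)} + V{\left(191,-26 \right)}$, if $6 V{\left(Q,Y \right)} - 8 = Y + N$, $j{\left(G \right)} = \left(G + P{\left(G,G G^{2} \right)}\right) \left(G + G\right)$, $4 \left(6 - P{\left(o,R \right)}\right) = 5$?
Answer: $- \frac{3101665}{2} \approx -1.5508 \cdot 10^{6}$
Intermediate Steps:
$P{\left(o,R \right)} = \frac{19}{4}$ ($P{\left(o,R \right)} = 6 - \frac{5}{4} = \frac{19}{4}$)
$j{\left(G \right)} = 2 G \left(\frac{19}{4} + G\right)$ ($j{\left(G \right)} = \left(G + \frac{19}{4}\right) \left(G + G\right) = \left(\frac{19}{4} + G\right) 2 G = 2 G \left(\frac{19}{4} + G\right)$)
$W{\left(F \right)} = \frac{F^{3} \left(19 + 4 F^{2}\right)}{2}$ ($W{\left(F \right)} = \frac{F^{2} \left(19 + 4 F^{2}\right)}{2} F = \frac{F^{3} \left(19 + 4 F^{2}\right)}{2}$)
$V{\left(Q,Y \right)} = - \frac{47}{3} + \frac{Y}{6}$ ($V{\left(Q,Y \right)} = \frac{4}{3} + \frac{Y - 102}{6} = \frac{4}{3} + \frac{-102 + Y}{6} = \frac{4}{3} + \left(-17 + \frac{Y}{6}\right) = - \frac{47}{3} + \frac{Y}{6}$)
$W{\left(-15 \right)} + V{\left(191,-26 \right)} = \frac{\left(-15\right)^{3} \left(19 + 4 \left(-15\right)^{2}\right)}{2} + \left(- \frac{47}{3} + \frac{1}{6} \left(-26\right)\right) = \frac{1}{2} \left(-3375\right) \left(19 + 4 \cdot 225\right) - 20 = \frac{1}{2} \left(-3375\right) \left(19 + 900\right) - 20 = \frac{1}{2} \left(-3375\right) 919 - 20 = - \frac{3101625}{2} - 20 = - \frac{3101665}{2}$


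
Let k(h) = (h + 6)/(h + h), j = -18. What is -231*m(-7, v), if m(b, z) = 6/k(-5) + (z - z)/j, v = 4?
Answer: 13860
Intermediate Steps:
k(h) = (6 + h)/(2*h) (k(h) = (6 + h)/((2*h)) = (6 + h)*(1/(2*h)) = (6 + h)/(2*h))
m(b, z) = -60 (m(b, z) = 6/(((1/2)*(6 - 5)/(-5))) + (z - z)/(-18) = 6/(((1/2)*(-1/5)*1)) + 0*(-1/18) = 6/(-1/10) + 0 = 6*(-10) + 0 = -60 + 0 = -60)
-231*m(-7, v) = -231*(-60) = 13860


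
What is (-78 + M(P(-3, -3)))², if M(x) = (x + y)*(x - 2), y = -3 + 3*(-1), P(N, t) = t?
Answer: 1089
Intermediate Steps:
y = -6 (y = -3 - 3 = -6)
M(x) = (-6 + x)*(-2 + x) (M(x) = (x - 6)*(x - 2) = (-6 + x)*(-2 + x))
(-78 + M(P(-3, -3)))² = (-78 + (12 + (-3)² - 8*(-3)))² = (-78 + (12 + 9 + 24))² = (-78 + 45)² = (-33)² = 1089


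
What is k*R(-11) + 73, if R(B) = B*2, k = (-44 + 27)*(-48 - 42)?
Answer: -33587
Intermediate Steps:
k = 1530 (k = -17*(-90) = 1530)
R(B) = 2*B
k*R(-11) + 73 = 1530*(2*(-11)) + 73 = 1530*(-22) + 73 = -33660 + 73 = -33587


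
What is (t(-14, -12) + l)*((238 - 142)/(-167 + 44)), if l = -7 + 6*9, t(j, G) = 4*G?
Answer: 32/41 ≈ 0.78049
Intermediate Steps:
l = 47 (l = -7 + 54 = 47)
(t(-14, -12) + l)*((238 - 142)/(-167 + 44)) = (4*(-12) + 47)*((238 - 142)/(-167 + 44)) = (-48 + 47)*(96/(-123)) = -96*(-1)/123 = -1*(-32/41) = 32/41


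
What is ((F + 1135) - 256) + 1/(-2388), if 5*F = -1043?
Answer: 8004571/11940 ≈ 670.40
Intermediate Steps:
F = -1043/5 (F = (⅕)*(-1043) = -1043/5 ≈ -208.60)
((F + 1135) - 256) + 1/(-2388) = ((-1043/5 + 1135) - 256) + 1/(-2388) = (4632/5 - 256) - 1/2388 = 3352/5 - 1/2388 = 8004571/11940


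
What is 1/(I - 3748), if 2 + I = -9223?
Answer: -1/12973 ≈ -7.7083e-5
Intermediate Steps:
I = -9225 (I = -2 - 9223 = -9225)
1/(I - 3748) = 1/(-9225 - 3748) = 1/(-12973) = -1/12973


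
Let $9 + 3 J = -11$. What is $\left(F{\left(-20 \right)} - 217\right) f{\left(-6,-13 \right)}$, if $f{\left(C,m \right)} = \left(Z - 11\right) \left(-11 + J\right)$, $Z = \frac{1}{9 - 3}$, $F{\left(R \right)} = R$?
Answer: $- \frac{272155}{6} \approx -45359.0$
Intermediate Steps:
$J = - \frac{20}{3}$ ($J = -3 + \frac{1}{3} \left(-11\right) = -3 - \frac{11}{3} = - \frac{20}{3} \approx -6.6667$)
$Z = \frac{1}{6} \approx 0.16667$
$f{\left(C,m \right)} = \frac{3445}{18}$ ($f{\left(C,m \right)} = \left(\frac{1}{6} - 11\right) \left(-11 - \frac{20}{3}\right) = \left(- \frac{65}{6}\right) \left(- \frac{53}{3}\right) = \frac{3445}{18}$)
$\left(F{\left(-20 \right)} - 217\right) f{\left(-6,-13 \right)} = \left(-20 - 217\right) \frac{3445}{18} = \left(-237\right) \frac{3445}{18} = - \frac{272155}{6}$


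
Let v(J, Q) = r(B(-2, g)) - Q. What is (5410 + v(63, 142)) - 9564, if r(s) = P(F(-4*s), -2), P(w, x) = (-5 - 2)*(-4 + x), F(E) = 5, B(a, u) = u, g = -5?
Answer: -4254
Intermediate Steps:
P(w, x) = 28 - 7*x (P(w, x) = -7*(-4 + x) = 28 - 7*x)
r(s) = 42 (r(s) = 28 - 7*(-2) = 28 + 14 = 42)
v(J, Q) = 42 - Q
(5410 + v(63, 142)) - 9564 = (5410 + (42 - 1*142)) - 9564 = (5410 + (42 - 142)) - 9564 = (5410 - 100) - 9564 = 5310 - 9564 = -4254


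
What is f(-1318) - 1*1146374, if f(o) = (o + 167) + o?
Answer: -1148843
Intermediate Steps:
f(o) = 167 + 2*o (f(o) = (167 + o) + o = 167 + 2*o)
f(-1318) - 1*1146374 = (167 + 2*(-1318)) - 1*1146374 = (167 - 2636) - 1146374 = -2469 - 1146374 = -1148843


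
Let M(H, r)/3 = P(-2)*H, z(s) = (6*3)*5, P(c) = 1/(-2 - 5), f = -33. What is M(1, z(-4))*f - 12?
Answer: 15/7 ≈ 2.1429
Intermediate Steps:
P(c) = -⅐ (P(c) = 1/(-7) = -⅐)
z(s) = 90 (z(s) = 18*5 = 90)
M(H, r) = -3*H/7 (M(H, r) = 3*(-H/7) = -3*H/7)
M(1, z(-4))*f - 12 = -3/7*1*(-33) - 12 = -3/7*(-33) - 12 = 99/7 - 12 = 15/7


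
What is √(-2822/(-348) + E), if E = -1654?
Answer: I*√49830990/174 ≈ 40.57*I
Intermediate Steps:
√(-2822/(-348) + E) = √(-2822/(-348) - 1654) = √(-2822*(-1/348) - 1654) = √(1411/174 - 1654) = √(-286385/174) = I*√49830990/174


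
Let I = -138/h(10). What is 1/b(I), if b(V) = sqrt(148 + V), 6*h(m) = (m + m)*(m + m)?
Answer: 10*sqrt(14593)/14593 ≈ 0.082780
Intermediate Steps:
h(m) = 2*m**2/3 (h(m) = ((m + m)*(m + m))/6 = ((2*m)*(2*m))/6 = (4*m**2)/6 = 2*m**2/3)
I = -207/100 (I = -138/((2/3)*10**2) = -138/((2/3)*100) = -138/200/3 = -138*3/200 = -207/100 ≈ -2.0700)
1/b(I) = 1/(sqrt(148 - 207/100)) = 1/(sqrt(14593/100)) = 1/(sqrt(14593)/10) = 10*sqrt(14593)/14593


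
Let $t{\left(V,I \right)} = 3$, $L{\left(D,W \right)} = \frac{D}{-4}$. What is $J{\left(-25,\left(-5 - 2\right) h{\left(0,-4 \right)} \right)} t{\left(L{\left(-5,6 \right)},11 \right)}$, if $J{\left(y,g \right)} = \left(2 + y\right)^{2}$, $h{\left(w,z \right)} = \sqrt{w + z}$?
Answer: $1587$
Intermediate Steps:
$L{\left(D,W \right)} = - \frac{D}{4}$ ($L{\left(D,W \right)} = D \left(- \frac{1}{4}\right) = - \frac{D}{4}$)
$J{\left(-25,\left(-5 - 2\right) h{\left(0,-4 \right)} \right)} t{\left(L{\left(-5,6 \right)},11 \right)} = \left(2 - 25\right)^{2} \cdot 3 = \left(-23\right)^{2} \cdot 3 = 529 \cdot 3 = 1587$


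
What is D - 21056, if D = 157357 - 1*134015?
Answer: 2286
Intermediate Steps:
D = 23342 (D = 157357 - 134015 = 23342)
D - 21056 = 23342 - 21056 = 2286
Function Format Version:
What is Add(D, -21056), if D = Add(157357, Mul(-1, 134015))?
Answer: 2286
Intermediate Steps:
D = 23342 (D = Add(157357, -134015) = 23342)
Add(D, -21056) = Add(23342, -21056) = 2286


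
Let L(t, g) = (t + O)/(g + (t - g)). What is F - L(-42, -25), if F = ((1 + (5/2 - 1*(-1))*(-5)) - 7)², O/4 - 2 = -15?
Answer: 46201/84 ≈ 550.01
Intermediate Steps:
O = -52 (O = 8 + 4*(-15) = 8 - 60 = -52)
L(t, g) = (-52 + t)/t (L(t, g) = (t - 52)/(g + (t - g)) = (-52 + t)/t)
F = 2209/4 (F = ((1 + (5*(½) + 1)*(-5)) - 7)² = ((1 + (5/2 + 1)*(-5)) - 7)² = ((1 + (7/2)*(-5)) - 7)² = ((1 - 35/2) - 7)² = (-33/2 - 7)² = (-47/2)² = 2209/4 ≈ 552.25)
F - L(-42, -25) = 2209/4 - (-52 - 42)/(-42) = 2209/4 - (-1)*(-94)/42 = 2209/4 - 1*47/21 = 2209/4 - 47/21 = 46201/84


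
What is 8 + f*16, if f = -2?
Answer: -24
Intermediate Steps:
8 + f*16 = 8 - 2*16 = 8 - 32 = -24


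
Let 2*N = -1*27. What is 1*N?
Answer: -27/2 ≈ -13.500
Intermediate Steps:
N = -27/2 (N = (-1*27)/2 = (½)*(-27) = -27/2 ≈ -13.500)
1*N = 1*(-27/2) = -27/2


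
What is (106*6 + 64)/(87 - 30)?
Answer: 700/57 ≈ 12.281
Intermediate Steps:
(106*6 + 64)/(87 - 30) = (636 + 64)/57 = 700*(1/57) = 700/57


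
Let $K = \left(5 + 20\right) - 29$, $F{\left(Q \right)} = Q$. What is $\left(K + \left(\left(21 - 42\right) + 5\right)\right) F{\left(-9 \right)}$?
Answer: $180$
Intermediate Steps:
$K = -4$ ($K = 25 - 29 = -4$)
$\left(K + \left(\left(21 - 42\right) + 5\right)\right) F{\left(-9 \right)} = \left(-4 + \left(\left(21 - 42\right) + 5\right)\right) \left(-9\right) = \left(-4 + \left(-21 + 5\right)\right) \left(-9\right) = \left(-4 - 16\right) \left(-9\right) = \left(-20\right) \left(-9\right) = 180$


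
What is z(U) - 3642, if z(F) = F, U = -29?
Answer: -3671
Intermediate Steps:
z(U) - 3642 = -29 - 3642 = -3671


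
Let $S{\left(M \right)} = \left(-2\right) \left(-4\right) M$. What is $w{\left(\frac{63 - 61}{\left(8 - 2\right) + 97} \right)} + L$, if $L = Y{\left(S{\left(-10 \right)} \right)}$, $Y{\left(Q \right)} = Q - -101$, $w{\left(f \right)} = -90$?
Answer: $-69$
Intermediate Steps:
$S{\left(M \right)} = 8 M$
$Y{\left(Q \right)} = 101 + Q$ ($Y{\left(Q \right)} = Q + 101 = 101 + Q$)
$L = 21$ ($L = 101 + 8 \left(-10\right) = 101 - 80 = 21$)
$w{\left(\frac{63 - 61}{\left(8 - 2\right) + 97} \right)} + L = -90 + 21 = -69$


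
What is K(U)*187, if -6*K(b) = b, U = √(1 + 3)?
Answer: -187/3 ≈ -62.333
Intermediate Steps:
U = 2 (U = √4 = 2)
K(b) = -b/6
K(U)*187 = -⅙*2*187 = -⅓*187 = -187/3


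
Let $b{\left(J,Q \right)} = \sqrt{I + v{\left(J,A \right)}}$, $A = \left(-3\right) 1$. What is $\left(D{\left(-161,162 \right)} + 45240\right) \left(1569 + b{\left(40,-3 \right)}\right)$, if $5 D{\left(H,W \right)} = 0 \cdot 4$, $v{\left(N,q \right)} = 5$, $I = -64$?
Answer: $70981560 + 45240 i \sqrt{59} \approx 7.0982 \cdot 10^{7} + 3.475 \cdot 10^{5} i$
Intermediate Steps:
$A = -3$
$D{\left(H,W \right)} = 0$ ($D{\left(H,W \right)} = \frac{0 \cdot 4}{5} = \frac{1}{5} \cdot 0 = 0$)
$b{\left(J,Q \right)} = i \sqrt{59}$ ($b{\left(J,Q \right)} = \sqrt{-64 + 5} = \sqrt{-59} = i \sqrt{59}$)
$\left(D{\left(-161,162 \right)} + 45240\right) \left(1569 + b{\left(40,-3 \right)}\right) = \left(0 + 45240\right) \left(1569 + i \sqrt{59}\right) = 45240 \left(1569 + i \sqrt{59}\right) = 70981560 + 45240 i \sqrt{59}$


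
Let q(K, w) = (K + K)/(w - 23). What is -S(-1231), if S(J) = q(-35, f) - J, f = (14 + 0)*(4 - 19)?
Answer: -286893/233 ≈ -1231.3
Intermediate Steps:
f = -210 (f = 14*(-15) = -210)
q(K, w) = 2*K/(-23 + w) (q(K, w) = (2*K)/(-23 + w) = 2*K/(-23 + w))
S(J) = 70/233 - J (S(J) = 2*(-35)/(-23 - 210) - J = 2*(-35)/(-233) - J = 2*(-35)*(-1/233) - J = 70/233 - J)
-S(-1231) = -(70/233 - 1*(-1231)) = -(70/233 + 1231) = -1*286893/233 = -286893/233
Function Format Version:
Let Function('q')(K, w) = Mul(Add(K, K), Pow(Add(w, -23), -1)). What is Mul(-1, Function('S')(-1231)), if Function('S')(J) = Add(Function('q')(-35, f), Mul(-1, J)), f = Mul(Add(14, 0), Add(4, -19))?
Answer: Rational(-286893, 233) ≈ -1231.3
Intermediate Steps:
f = -210 (f = Mul(14, -15) = -210)
Function('q')(K, w) = Mul(2, K, Pow(Add(-23, w), -1)) (Function('q')(K, w) = Mul(Mul(2, K), Pow(Add(-23, w), -1)) = Mul(2, K, Pow(Add(-23, w), -1)))
Function('S')(J) = Add(Rational(70, 233), Mul(-1, J)) (Function('S')(J) = Add(Mul(2, -35, Pow(Add(-23, -210), -1)), Mul(-1, J)) = Add(Mul(2, -35, Pow(-233, -1)), Mul(-1, J)) = Add(Mul(2, -35, Rational(-1, 233)), Mul(-1, J)) = Add(Rational(70, 233), Mul(-1, J)))
Mul(-1, Function('S')(-1231)) = Mul(-1, Add(Rational(70, 233), Mul(-1, -1231))) = Mul(-1, Add(Rational(70, 233), 1231)) = Mul(-1, Rational(286893, 233)) = Rational(-286893, 233)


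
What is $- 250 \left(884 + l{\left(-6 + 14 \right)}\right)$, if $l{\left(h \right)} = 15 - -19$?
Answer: $-229500$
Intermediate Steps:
$l{\left(h \right)} = 34$ ($l{\left(h \right)} = 15 + 19 = 34$)
$- 250 \left(884 + l{\left(-6 + 14 \right)}\right) = - 250 \left(884 + 34\right) = \left(-250\right) 918 = -229500$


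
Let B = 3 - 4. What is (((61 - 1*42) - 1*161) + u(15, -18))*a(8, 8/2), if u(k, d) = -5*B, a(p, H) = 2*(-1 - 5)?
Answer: 1644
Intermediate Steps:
a(p, H) = -12 (a(p, H) = 2*(-6) = -12)
B = -1
u(k, d) = 5 (u(k, d) = -5*(-1) = 5)
(((61 - 1*42) - 1*161) + u(15, -18))*a(8, 8/2) = (((61 - 1*42) - 1*161) + 5)*(-12) = (((61 - 42) - 161) + 5)*(-12) = ((19 - 161) + 5)*(-12) = (-142 + 5)*(-12) = -137*(-12) = 1644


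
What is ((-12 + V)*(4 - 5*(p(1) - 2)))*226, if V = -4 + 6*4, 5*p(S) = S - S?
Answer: 25312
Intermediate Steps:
p(S) = 0 (p(S) = (S - S)/5 = (⅕)*0 = 0)
V = 20 (V = -4 + 24 = 20)
((-12 + V)*(4 - 5*(p(1) - 2)))*226 = ((-12 + 20)*(4 - 5*(0 - 2)))*226 = (8*(4 - 5*(-2)))*226 = (8*(4 + 10))*226 = (8*14)*226 = 112*226 = 25312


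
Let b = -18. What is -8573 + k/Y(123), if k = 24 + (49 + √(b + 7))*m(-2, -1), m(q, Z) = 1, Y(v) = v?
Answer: -1054406/123 + I*√11/123 ≈ -8572.4 + 0.026964*I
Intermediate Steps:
k = 73 + I*√11 (k = 24 + (49 + √(-18 + 7))*1 = 24 + (49 + √(-11))*1 = 24 + (49 + I*√11)*1 = 24 + (49 + I*√11) = 73 + I*√11 ≈ 73.0 + 3.3166*I)
-8573 + k/Y(123) = -8573 + (73 + I*√11)/123 = -8573 + (73 + I*√11)*(1/123) = -8573 + (73/123 + I*√11/123) = -1054406/123 + I*√11/123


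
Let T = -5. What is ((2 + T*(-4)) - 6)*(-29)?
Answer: -464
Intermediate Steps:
((2 + T*(-4)) - 6)*(-29) = ((2 - 5*(-4)) - 6)*(-29) = ((2 + 20) - 6)*(-29) = (22 - 6)*(-29) = 16*(-29) = -464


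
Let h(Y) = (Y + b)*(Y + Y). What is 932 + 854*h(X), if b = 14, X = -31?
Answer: 901048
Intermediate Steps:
h(Y) = 2*Y*(14 + Y) (h(Y) = (Y + 14)*(Y + Y) = (14 + Y)*(2*Y) = 2*Y*(14 + Y))
932 + 854*h(X) = 932 + 854*(2*(-31)*(14 - 31)) = 932 + 854*(2*(-31)*(-17)) = 932 + 854*1054 = 932 + 900116 = 901048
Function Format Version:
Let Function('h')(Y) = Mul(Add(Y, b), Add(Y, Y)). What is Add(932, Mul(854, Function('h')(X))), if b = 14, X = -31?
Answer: 901048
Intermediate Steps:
Function('h')(Y) = Mul(2, Y, Add(14, Y)) (Function('h')(Y) = Mul(Add(Y, 14), Add(Y, Y)) = Mul(Add(14, Y), Mul(2, Y)) = Mul(2, Y, Add(14, Y)))
Add(932, Mul(854, Function('h')(X))) = Add(932, Mul(854, Mul(2, -31, Add(14, -31)))) = Add(932, Mul(854, Mul(2, -31, -17))) = Add(932, Mul(854, 1054)) = Add(932, 900116) = 901048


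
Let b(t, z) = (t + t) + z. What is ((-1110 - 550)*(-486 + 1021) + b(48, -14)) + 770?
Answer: -887248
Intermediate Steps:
b(t, z) = z + 2*t (b(t, z) = 2*t + z = z + 2*t)
((-1110 - 550)*(-486 + 1021) + b(48, -14)) + 770 = ((-1110 - 550)*(-486 + 1021) + (-14 + 2*48)) + 770 = (-1660*535 + (-14 + 96)) + 770 = (-888100 + 82) + 770 = -888018 + 770 = -887248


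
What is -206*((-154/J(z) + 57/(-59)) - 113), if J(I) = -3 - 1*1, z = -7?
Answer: 917215/59 ≈ 15546.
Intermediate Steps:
J(I) = -4 (J(I) = -3 - 1 = -4)
-206*((-154/J(z) + 57/(-59)) - 113) = -206*((-154/(-4) + 57/(-59)) - 113) = -206*((-154*(-¼) + 57*(-1/59)) - 113) = -206*((77/2 - 57/59) - 113) = -206*(4429/118 - 113) = -206*(-8905/118) = 917215/59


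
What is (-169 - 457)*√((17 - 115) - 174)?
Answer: -2504*I*√17 ≈ -10324.0*I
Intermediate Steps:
(-169 - 457)*√((17 - 115) - 174) = -626*√(-98 - 174) = -2504*I*√17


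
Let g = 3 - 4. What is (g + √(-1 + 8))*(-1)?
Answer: 1 - √7 ≈ -1.6458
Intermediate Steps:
g = -1
(g + √(-1 + 8))*(-1) = (-1 + √(-1 + 8))*(-1) = (-1 + √7)*(-1) = 1 - √7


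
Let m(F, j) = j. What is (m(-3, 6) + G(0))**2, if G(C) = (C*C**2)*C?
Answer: 36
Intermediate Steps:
G(C) = C**4 (G(C) = C**3*C = C**4)
(m(-3, 6) + G(0))**2 = (6 + 0**4)**2 = (6 + 0)**2 = 6**2 = 36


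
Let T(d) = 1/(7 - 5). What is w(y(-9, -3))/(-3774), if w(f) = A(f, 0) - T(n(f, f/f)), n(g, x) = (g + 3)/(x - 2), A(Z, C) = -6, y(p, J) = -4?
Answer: 13/7548 ≈ 0.0017223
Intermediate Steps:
n(g, x) = (3 + g)/(-2 + x)
T(d) = ½ (T(d) = 1/2 = ½)
w(f) = -13/2 (w(f) = -6 - 1*½ = -6 - ½ = -13/2)
w(y(-9, -3))/(-3774) = -13/2/(-3774) = -13/2*(-1/3774) = 13/7548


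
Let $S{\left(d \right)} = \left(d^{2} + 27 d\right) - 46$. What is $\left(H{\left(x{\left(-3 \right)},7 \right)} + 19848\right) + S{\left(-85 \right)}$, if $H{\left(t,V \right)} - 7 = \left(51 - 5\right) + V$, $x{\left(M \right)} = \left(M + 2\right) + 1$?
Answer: $24792$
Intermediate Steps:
$x{\left(M \right)} = 3 + M$ ($x{\left(M \right)} = \left(2 + M\right) + 1 = 3 + M$)
$H{\left(t,V \right)} = 53 + V$ ($H{\left(t,V \right)} = 7 + \left(\left(51 - 5\right) + V\right) = 7 + \left(46 + V\right) = 53 + V$)
$S{\left(d \right)} = -46 + d^{2} + 27 d$
$\left(H{\left(x{\left(-3 \right)},7 \right)} + 19848\right) + S{\left(-85 \right)} = \left(\left(53 + 7\right) + 19848\right) + \left(-46 + \left(-85\right)^{2} + 27 \left(-85\right)\right) = \left(60 + 19848\right) - -4884 = 19908 + 4884 = 24792$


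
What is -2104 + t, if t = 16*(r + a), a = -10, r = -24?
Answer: -2648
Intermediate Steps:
t = -544 (t = 16*(-24 - 10) = 16*(-34) = -544)
-2104 + t = -2104 - 544 = -2648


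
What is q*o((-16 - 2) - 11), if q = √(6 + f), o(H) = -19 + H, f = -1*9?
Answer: -48*I*√3 ≈ -83.138*I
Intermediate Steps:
f = -9
q = I*√3 (q = √(6 - 9) = √(-3) = I*√3 ≈ 1.732*I)
q*o((-16 - 2) - 11) = (I*√3)*(-19 + ((-16 - 2) - 11)) = (I*√3)*(-19 + (-18 - 11)) = (I*√3)*(-19 - 29) = (I*√3)*(-48) = -48*I*√3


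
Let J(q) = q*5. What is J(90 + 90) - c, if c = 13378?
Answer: -12478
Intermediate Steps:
J(q) = 5*q
J(90 + 90) - c = 5*(90 + 90) - 1*13378 = 5*180 - 13378 = 900 - 13378 = -12478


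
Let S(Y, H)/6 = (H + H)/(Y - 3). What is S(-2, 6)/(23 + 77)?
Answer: -18/125 ≈ -0.14400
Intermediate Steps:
S(Y, H) = 12*H/(-3 + Y) (S(Y, H) = 6*((H + H)/(Y - 3)) = 6*((2*H)/(-3 + Y)) = 6*(2*H/(-3 + Y)) = 12*H/(-3 + Y))
S(-2, 6)/(23 + 77) = (12*6/(-3 - 2))/(23 + 77) = (12*6/(-5))/100 = (12*6*(-1/5))/100 = (1/100)*(-72/5) = -18/125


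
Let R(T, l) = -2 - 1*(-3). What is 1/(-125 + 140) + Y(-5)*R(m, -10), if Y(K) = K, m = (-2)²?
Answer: -74/15 ≈ -4.9333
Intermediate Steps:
m = 4
R(T, l) = 1 (R(T, l) = -2 + 3 = 1)
1/(-125 + 140) + Y(-5)*R(m, -10) = 1/(-125 + 140) - 5*1 = 1/15 - 5 = -74/15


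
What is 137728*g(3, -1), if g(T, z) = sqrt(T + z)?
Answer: 137728*sqrt(2) ≈ 1.9478e+5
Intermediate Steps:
137728*g(3, -1) = 137728*sqrt(3 - 1) = 137728*sqrt(2)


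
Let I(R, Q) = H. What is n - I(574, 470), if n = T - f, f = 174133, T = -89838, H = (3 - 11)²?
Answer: -264035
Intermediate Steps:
H = 64 (H = (-8)² = 64)
I(R, Q) = 64
n = -263971 (n = -89838 - 1*174133 = -89838 - 174133 = -263971)
n - I(574, 470) = -263971 - 1*64 = -263971 - 64 = -264035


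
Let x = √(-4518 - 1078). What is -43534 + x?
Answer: -43534 + 2*I*√1399 ≈ -43534.0 + 74.806*I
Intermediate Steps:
x = 2*I*√1399 (x = √(-5596) = 2*I*√1399 ≈ 74.806*I)
-43534 + x = -43534 + 2*I*√1399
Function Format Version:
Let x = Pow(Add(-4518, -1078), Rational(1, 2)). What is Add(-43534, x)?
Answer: Add(-43534, Mul(2, I, Pow(1399, Rational(1, 2)))) ≈ Add(-43534., Mul(74.806, I))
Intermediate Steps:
x = Mul(2, I, Pow(1399, Rational(1, 2))) (x = Pow(-5596, Rational(1, 2)) = Mul(2, I, Pow(1399, Rational(1, 2))) ≈ Mul(74.806, I))
Add(-43534, x) = Add(-43534, Mul(2, I, Pow(1399, Rational(1, 2))))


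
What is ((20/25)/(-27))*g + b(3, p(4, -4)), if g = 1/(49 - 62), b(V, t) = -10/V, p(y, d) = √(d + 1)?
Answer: -5846/1755 ≈ -3.3311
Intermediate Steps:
p(y, d) = √(1 + d)
g = -1/13 (g = 1/(-13) = -1/13 ≈ -0.076923)
((20/25)/(-27))*g + b(3, p(4, -4)) = ((20/25)/(-27))*(-1/13) - 10/3 = ((20*(1/25))*(-1/27))*(-1/13) - 10*⅓ = ((⅘)*(-1/27))*(-1/13) - 10/3 = -4/135*(-1/13) - 10/3 = 4/1755 - 10/3 = -5846/1755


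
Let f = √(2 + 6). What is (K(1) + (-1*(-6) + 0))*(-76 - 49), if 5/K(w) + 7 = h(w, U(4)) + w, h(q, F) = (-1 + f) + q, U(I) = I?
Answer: -8625/14 + 625*√2/14 ≈ -552.94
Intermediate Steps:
f = 2*√2 (f = √8 = 2*√2 ≈ 2.8284)
h(q, F) = -1 + q + 2*√2 (h(q, F) = (-1 + 2*√2) + q = -1 + q + 2*√2)
K(w) = 5/(-8 + 2*w + 2*√2) (K(w) = 5/(-7 + ((-1 + w + 2*√2) + w)) = 5/(-7 + (-1 + 2*w + 2*√2)) = 5/(-8 + 2*w + 2*√2))
(K(1) + (-1*(-6) + 0))*(-76 - 49) = (5/(2*(-4 + 1 + √2)) + (-1*(-6) + 0))*(-76 - 49) = (5/(2*(-3 + √2)) + (6 + 0))*(-125) = (5/(2*(-3 + √2)) + 6)*(-125) = (6 + 5/(2*(-3 + √2)))*(-125) = -750 - 625/(2*(-3 + √2))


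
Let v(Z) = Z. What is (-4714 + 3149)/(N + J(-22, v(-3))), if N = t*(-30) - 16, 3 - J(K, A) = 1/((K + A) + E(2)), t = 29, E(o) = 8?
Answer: 5321/3002 ≈ 1.7725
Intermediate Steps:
J(K, A) = 3 - 1/(8 + A + K) (J(K, A) = 3 - 1/((K + A) + 8) = 3 - 1/((A + K) + 8) = 3 - 1/(8 + A + K))
N = -886 (N = 29*(-30) - 16 = -870 - 16 = -886)
(-4714 + 3149)/(N + J(-22, v(-3))) = (-4714 + 3149)/(-886 + (23 + 3*(-3) + 3*(-22))/(8 - 3 - 22)) = -1565/(-886 + (23 - 9 - 66)/(-17)) = -1565/(-886 - 1/17*(-52)) = -1565/(-886 + 52/17) = -1565/(-15010/17) = -1565*(-17/15010) = 5321/3002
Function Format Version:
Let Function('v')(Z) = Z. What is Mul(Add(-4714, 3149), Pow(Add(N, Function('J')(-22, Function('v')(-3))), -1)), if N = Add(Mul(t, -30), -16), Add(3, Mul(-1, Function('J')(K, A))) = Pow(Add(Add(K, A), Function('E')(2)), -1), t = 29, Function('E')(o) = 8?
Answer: Rational(5321, 3002) ≈ 1.7725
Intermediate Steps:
Function('J')(K, A) = Add(3, Mul(-1, Pow(Add(8, A, K), -1))) (Function('J')(K, A) = Add(3, Mul(-1, Pow(Add(Add(K, A), 8), -1))) = Add(3, Mul(-1, Pow(Add(Add(A, K), 8), -1))) = Add(3, Mul(-1, Pow(Add(8, A, K), -1))))
N = -886 (N = Add(Mul(29, -30), -16) = Add(-870, -16) = -886)
Mul(Add(-4714, 3149), Pow(Add(N, Function('J')(-22, Function('v')(-3))), -1)) = Mul(Add(-4714, 3149), Pow(Add(-886, Mul(Pow(Add(8, -3, -22), -1), Add(23, Mul(3, -3), Mul(3, -22)))), -1)) = Mul(-1565, Pow(Add(-886, Mul(Pow(-17, -1), Add(23, -9, -66))), -1)) = Mul(-1565, Pow(Add(-886, Mul(Rational(-1, 17), -52)), -1)) = Mul(-1565, Pow(Add(-886, Rational(52, 17)), -1)) = Mul(-1565, Pow(Rational(-15010, 17), -1)) = Mul(-1565, Rational(-17, 15010)) = Rational(5321, 3002)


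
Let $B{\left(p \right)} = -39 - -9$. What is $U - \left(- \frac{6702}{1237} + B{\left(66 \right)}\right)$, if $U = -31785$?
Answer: $- \frac{39274233}{1237} \approx -31750.0$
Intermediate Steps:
$B{\left(p \right)} = -30$ ($B{\left(p \right)} = -39 + 9 = -30$)
$U - \left(- \frac{6702}{1237} + B{\left(66 \right)}\right) = -31785 + \left(\frac{13404}{2474} - -30\right) = -31785 + \left(13404 \cdot \frac{1}{2474} + 30\right) = -31785 + \left(\frac{6702}{1237} + 30\right) = -31785 + \frac{43812}{1237} = - \frac{39274233}{1237}$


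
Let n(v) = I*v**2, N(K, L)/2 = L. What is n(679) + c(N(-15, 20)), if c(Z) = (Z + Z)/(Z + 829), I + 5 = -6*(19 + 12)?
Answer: -76523124059/869 ≈ -8.8059e+7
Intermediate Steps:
N(K, L) = 2*L
I = -191 (I = -5 - 6*(19 + 12) = -5 - 6*31 = -5 - 186 = -191)
n(v) = -191*v**2
c(Z) = 2*Z/(829 + Z) (c(Z) = (2*Z)/(829 + Z) = 2*Z/(829 + Z))
n(679) + c(N(-15, 20)) = -191*679**2 + 2*(2*20)/(829 + 2*20) = -191*461041 + 2*40/(829 + 40) = -88058831 + 2*40/869 = -88058831 + 2*40*(1/869) = -88058831 + 80/869 = -76523124059/869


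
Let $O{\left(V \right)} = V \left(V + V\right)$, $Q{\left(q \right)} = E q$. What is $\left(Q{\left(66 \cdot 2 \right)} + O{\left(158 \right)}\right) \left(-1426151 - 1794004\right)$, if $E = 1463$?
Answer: $-782639351820$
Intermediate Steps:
$Q{\left(q \right)} = 1463 q$
$O{\left(V \right)} = 2 V^{2}$ ($O{\left(V \right)} = V 2 V = 2 V^{2}$)
$\left(Q{\left(66 \cdot 2 \right)} + O{\left(158 \right)}\right) \left(-1426151 - 1794004\right) = \left(1463 \cdot 66 \cdot 2 + 2 \cdot 158^{2}\right) \left(-1426151 - 1794004\right) = \left(1463 \cdot 132 + 2 \cdot 24964\right) \left(-3220155\right) = \left(193116 + 49928\right) \left(-3220155\right) = 243044 \left(-3220155\right) = -782639351820$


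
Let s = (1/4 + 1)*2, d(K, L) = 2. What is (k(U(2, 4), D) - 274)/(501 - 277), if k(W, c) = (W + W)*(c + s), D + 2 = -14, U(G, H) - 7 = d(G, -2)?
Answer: -517/224 ≈ -2.3080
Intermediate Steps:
U(G, H) = 9 (U(G, H) = 7 + 2 = 9)
s = 5/2 (s = (1/4 + 1)*2 = (5/4)*2 = 5/2 ≈ 2.5000)
D = -16 (D = -2 - 14 = -16)
k(W, c) = 2*W*(5/2 + c) (k(W, c) = (W + W)*(c + 5/2) = (2*W)*(5/2 + c) = 2*W*(5/2 + c))
(k(U(2, 4), D) - 274)/(501 - 277) = (9*(5 + 2*(-16)) - 274)/(501 - 277) = (9*(5 - 32) - 274)/224 = (9*(-27) - 274)*(1/224) = (-243 - 274)*(1/224) = -517*1/224 = -517/224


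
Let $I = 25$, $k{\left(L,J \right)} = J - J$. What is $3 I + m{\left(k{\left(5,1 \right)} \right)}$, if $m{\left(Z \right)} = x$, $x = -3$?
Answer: $72$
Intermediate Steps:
$k{\left(L,J \right)} = 0$
$m{\left(Z \right)} = -3$
$3 I + m{\left(k{\left(5,1 \right)} \right)} = 3 \cdot 25 - 3 = 75 - 3 = 72$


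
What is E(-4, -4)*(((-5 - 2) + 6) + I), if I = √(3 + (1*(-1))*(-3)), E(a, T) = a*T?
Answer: -16 + 16*√6 ≈ 23.192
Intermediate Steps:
E(a, T) = T*a
I = √6 (I = √(3 - 1*(-3)) = √(3 + 3) = √6 ≈ 2.4495)
E(-4, -4)*(((-5 - 2) + 6) + I) = (-4*(-4))*(((-5 - 2) + 6) + √6) = 16*((-7 + 6) + √6) = 16*(-1 + √6) = -16 + 16*√6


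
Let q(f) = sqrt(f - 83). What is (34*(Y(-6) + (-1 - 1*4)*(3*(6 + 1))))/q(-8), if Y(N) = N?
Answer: 3774*I*sqrt(91)/91 ≈ 395.62*I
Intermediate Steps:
q(f) = sqrt(-83 + f)
(34*(Y(-6) + (-1 - 1*4)*(3*(6 + 1))))/q(-8) = (34*(-6 + (-1 - 1*4)*(3*(6 + 1))))/(sqrt(-83 - 8)) = (34*(-6 + (-1 - 4)*(3*7)))/(sqrt(-91)) = (34*(-6 - 5*21))/((I*sqrt(91))) = (34*(-6 - 105))*(-I*sqrt(91)/91) = (34*(-111))*(-I*sqrt(91)/91) = -(-3774)*I*sqrt(91)/91 = 3774*I*sqrt(91)/91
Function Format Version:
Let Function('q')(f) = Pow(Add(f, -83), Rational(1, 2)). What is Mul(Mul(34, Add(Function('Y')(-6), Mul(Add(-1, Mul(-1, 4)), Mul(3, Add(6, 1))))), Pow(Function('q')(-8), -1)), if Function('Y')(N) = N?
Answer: Mul(Rational(3774, 91), I, Pow(91, Rational(1, 2))) ≈ Mul(395.62, I)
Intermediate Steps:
Function('q')(f) = Pow(Add(-83, f), Rational(1, 2))
Mul(Mul(34, Add(Function('Y')(-6), Mul(Add(-1, Mul(-1, 4)), Mul(3, Add(6, 1))))), Pow(Function('q')(-8), -1)) = Mul(Mul(34, Add(-6, Mul(Add(-1, Mul(-1, 4)), Mul(3, Add(6, 1))))), Pow(Pow(Add(-83, -8), Rational(1, 2)), -1)) = Mul(Mul(34, Add(-6, Mul(Add(-1, -4), Mul(3, 7)))), Pow(Pow(-91, Rational(1, 2)), -1)) = Mul(Mul(34, Add(-6, Mul(-5, 21))), Pow(Mul(I, Pow(91, Rational(1, 2))), -1)) = Mul(Mul(34, Add(-6, -105)), Mul(Rational(-1, 91), I, Pow(91, Rational(1, 2)))) = Mul(Mul(34, -111), Mul(Rational(-1, 91), I, Pow(91, Rational(1, 2)))) = Mul(-3774, Mul(Rational(-1, 91), I, Pow(91, Rational(1, 2)))) = Mul(Rational(3774, 91), I, Pow(91, Rational(1, 2)))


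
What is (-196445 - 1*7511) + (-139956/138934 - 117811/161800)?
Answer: -2292436119350737/11239760600 ≈ -2.0396e+5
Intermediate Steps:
(-196445 - 1*7511) + (-139956/138934 - 117811/161800) = (-196445 - 7511) + (-139956*1/138934 - 117811*1/161800) = -203956 + (-69978/69467 - 117811/161800) = -203956 - 19506417137/11239760600 = -2292436119350737/11239760600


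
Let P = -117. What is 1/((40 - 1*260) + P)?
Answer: -1/337 ≈ -0.0029674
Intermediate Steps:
1/((40 - 1*260) + P) = 1/((40 - 1*260) - 117) = 1/((40 - 260) - 117) = 1/(-220 - 117) = 1/(-337) = -1/337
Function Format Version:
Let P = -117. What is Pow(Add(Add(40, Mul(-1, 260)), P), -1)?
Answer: Rational(-1, 337) ≈ -0.0029674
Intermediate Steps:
Pow(Add(Add(40, Mul(-1, 260)), P), -1) = Pow(Add(Add(40, Mul(-1, 260)), -117), -1) = Pow(Add(Add(40, -260), -117), -1) = Pow(Add(-220, -117), -1) = Pow(-337, -1) = Rational(-1, 337)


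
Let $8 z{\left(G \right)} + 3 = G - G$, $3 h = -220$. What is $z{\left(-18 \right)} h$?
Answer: $\frac{55}{2} \approx 27.5$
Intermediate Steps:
$h = - \frac{220}{3}$ ($h = \frac{1}{3} \left(-220\right) = - \frac{220}{3} \approx -73.333$)
$z{\left(G \right)} = - \frac{3}{8}$ ($z{\left(G \right)} = - \frac{3}{8} + \frac{G - G}{8} = - \frac{3}{8} + \frac{1}{8} \cdot 0 = - \frac{3}{8} + 0 = - \frac{3}{8}$)
$z{\left(-18 \right)} h = \left(- \frac{3}{8}\right) \left(- \frac{220}{3}\right) = \frac{55}{2}$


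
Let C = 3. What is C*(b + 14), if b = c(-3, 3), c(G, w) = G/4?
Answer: 159/4 ≈ 39.750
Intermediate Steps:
c(G, w) = G/4 (c(G, w) = G*(¼) = G/4)
b = -¾ (b = (¼)*(-3) = -¾ ≈ -0.75000)
C*(b + 14) = 3*(-¾ + 14) = 3*(53/4) = 159/4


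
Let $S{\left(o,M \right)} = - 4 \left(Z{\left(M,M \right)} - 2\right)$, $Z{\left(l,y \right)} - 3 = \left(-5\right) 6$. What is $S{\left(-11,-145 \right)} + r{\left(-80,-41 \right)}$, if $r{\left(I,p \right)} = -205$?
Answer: $-89$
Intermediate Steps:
$Z{\left(l,y \right)} = -27$ ($Z{\left(l,y \right)} = 3 - 30 = -27$)
$S{\left(o,M \right)} = 116$ ($S{\left(o,M \right)} = - 4 \left(-27 - 2\right) = \left(-4\right) \left(-29\right) = 116$)
$S{\left(-11,-145 \right)} + r{\left(-80,-41 \right)} = 116 - 205 = -89$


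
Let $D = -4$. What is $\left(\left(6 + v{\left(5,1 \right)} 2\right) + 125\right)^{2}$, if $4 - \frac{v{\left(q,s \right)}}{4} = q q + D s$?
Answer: $25$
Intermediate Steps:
$v{\left(q,s \right)} = 16 - 4 q^{2} + 16 s$ ($v{\left(q,s \right)} = 16 - 4 \left(q q - 4 s\right) = 16 - 4 \left(q^{2} - 4 s\right) = 16 - \left(- 16 s + 4 q^{2}\right) = 16 - 4 q^{2} + 16 s$)
$\left(\left(6 + v{\left(5,1 \right)} 2\right) + 125\right)^{2} = \left(\left(6 + \left(16 - 4 \cdot 5^{2} + 16 \cdot 1\right) 2\right) + 125\right)^{2} = \left(\left(6 + \left(16 - 100 + 16\right) 2\right) + 125\right)^{2} = \left(\left(6 - 136\right) + 125\right)^{2} = \left(-130 + 125\right)^{2} = \left(-5\right)^{2} = 25$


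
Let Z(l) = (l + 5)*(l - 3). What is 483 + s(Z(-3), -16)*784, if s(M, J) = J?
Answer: -12061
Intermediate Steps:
Z(l) = (-3 + l)*(5 + l) (Z(l) = (5 + l)*(-3 + l) = (-3 + l)*(5 + l))
483 + s(Z(-3), -16)*784 = 483 - 16*784 = 483 - 12544 = -12061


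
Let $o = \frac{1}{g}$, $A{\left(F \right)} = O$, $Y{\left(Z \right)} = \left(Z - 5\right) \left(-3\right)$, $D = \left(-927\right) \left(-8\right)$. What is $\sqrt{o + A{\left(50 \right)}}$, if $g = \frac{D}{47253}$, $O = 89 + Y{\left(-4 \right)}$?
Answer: $\frac{\sqrt{186946854}}{1236} \approx 11.062$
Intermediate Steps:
$D = 7416$
$Y{\left(Z \right)} = 15 - 3 Z$ ($Y{\left(Z \right)} = \left(-5 + Z\right) \left(-3\right) = 15 - 3 Z$)
$O = 116$ ($O = 89 + \left(15 - -12\right) = 89 + \left(15 + 12\right) = 89 + 27 = 116$)
$g = \frac{2472}{15751}$ ($g = \frac{7416}{47253} = 7416 \cdot \frac{1}{47253} = \frac{2472}{15751} \approx 0.15694$)
$A{\left(F \right)} = 116$
$o = \frac{15751}{2472}$ ($o = \frac{1}{\frac{2472}{15751}} = \frac{15751}{2472} \approx 6.3718$)
$\sqrt{o + A{\left(50 \right)}} = \sqrt{\frac{15751}{2472} + 116} = \sqrt{\frac{302503}{2472}} = \frac{\sqrt{186946854}}{1236}$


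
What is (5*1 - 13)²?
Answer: 64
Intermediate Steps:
(5*1 - 13)² = (5 - 13)² = (-8)² = 64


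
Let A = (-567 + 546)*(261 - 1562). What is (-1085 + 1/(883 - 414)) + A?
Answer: 12304685/469 ≈ 26236.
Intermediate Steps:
A = 27321 (A = -21*(-1301) = 27321)
(-1085 + 1/(883 - 414)) + A = (-1085 + 1/(883 - 414)) + 27321 = (-1085 + 1/469) + 27321 = -508864/469 + 27321 = 12304685/469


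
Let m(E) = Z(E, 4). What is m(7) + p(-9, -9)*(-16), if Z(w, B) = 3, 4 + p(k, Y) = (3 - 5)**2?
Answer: 3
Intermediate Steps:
p(k, Y) = 0 (p(k, Y) = -4 + (3 - 5)**2 = -4 + (-2)**2 = -4 + 4 = 0)
m(E) = 3
m(7) + p(-9, -9)*(-16) = 3 + 0*(-16) = 3 + 0 = 3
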